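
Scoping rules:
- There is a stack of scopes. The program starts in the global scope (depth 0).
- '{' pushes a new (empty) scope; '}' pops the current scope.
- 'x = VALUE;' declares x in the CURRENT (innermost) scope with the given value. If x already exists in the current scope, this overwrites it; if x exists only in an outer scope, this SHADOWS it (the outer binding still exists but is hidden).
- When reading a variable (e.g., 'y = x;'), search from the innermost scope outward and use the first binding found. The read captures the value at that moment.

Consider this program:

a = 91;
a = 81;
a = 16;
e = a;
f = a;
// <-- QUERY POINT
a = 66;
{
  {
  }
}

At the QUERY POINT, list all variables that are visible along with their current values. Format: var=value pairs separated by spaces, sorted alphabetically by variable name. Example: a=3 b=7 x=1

Step 1: declare a=91 at depth 0
Step 2: declare a=81 at depth 0
Step 3: declare a=16 at depth 0
Step 4: declare e=(read a)=16 at depth 0
Step 5: declare f=(read a)=16 at depth 0
Visible at query point: a=16 e=16 f=16

Answer: a=16 e=16 f=16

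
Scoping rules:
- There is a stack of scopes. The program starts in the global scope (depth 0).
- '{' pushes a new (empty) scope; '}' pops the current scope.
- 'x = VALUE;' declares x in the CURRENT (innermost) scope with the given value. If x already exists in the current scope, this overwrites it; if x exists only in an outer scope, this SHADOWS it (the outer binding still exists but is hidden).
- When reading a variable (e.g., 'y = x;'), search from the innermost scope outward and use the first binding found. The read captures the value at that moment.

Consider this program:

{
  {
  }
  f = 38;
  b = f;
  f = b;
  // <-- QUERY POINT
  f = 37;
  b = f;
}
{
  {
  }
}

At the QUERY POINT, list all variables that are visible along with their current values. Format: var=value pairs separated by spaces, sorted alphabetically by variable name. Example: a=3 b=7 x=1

Step 1: enter scope (depth=1)
Step 2: enter scope (depth=2)
Step 3: exit scope (depth=1)
Step 4: declare f=38 at depth 1
Step 5: declare b=(read f)=38 at depth 1
Step 6: declare f=(read b)=38 at depth 1
Visible at query point: b=38 f=38

Answer: b=38 f=38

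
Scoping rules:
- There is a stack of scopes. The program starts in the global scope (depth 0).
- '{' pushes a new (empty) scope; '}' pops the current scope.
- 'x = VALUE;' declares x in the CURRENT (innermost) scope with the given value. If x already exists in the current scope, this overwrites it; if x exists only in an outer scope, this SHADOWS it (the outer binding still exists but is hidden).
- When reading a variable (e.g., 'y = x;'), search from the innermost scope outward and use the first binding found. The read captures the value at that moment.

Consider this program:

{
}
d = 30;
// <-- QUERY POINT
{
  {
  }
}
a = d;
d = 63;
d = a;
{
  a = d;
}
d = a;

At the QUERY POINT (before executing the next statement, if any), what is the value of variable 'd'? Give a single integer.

Answer: 30

Derivation:
Step 1: enter scope (depth=1)
Step 2: exit scope (depth=0)
Step 3: declare d=30 at depth 0
Visible at query point: d=30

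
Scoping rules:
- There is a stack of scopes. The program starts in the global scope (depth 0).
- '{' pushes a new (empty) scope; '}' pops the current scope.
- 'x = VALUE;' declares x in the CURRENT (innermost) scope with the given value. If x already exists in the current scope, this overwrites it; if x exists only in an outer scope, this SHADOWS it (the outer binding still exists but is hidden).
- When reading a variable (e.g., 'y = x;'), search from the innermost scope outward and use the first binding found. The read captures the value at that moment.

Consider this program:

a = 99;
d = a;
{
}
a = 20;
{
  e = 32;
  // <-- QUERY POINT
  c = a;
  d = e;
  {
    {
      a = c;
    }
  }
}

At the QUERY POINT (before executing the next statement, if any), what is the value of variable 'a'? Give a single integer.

Answer: 20

Derivation:
Step 1: declare a=99 at depth 0
Step 2: declare d=(read a)=99 at depth 0
Step 3: enter scope (depth=1)
Step 4: exit scope (depth=0)
Step 5: declare a=20 at depth 0
Step 6: enter scope (depth=1)
Step 7: declare e=32 at depth 1
Visible at query point: a=20 d=99 e=32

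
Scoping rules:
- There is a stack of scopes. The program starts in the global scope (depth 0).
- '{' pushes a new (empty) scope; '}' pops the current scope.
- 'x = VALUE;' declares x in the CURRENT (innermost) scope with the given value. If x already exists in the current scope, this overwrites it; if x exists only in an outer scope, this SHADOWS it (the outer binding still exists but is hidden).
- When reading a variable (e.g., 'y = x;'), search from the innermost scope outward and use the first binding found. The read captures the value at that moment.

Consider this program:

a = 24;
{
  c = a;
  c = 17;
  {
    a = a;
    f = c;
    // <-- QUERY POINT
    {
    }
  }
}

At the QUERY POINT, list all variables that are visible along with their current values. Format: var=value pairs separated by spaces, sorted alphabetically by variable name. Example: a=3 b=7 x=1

Step 1: declare a=24 at depth 0
Step 2: enter scope (depth=1)
Step 3: declare c=(read a)=24 at depth 1
Step 4: declare c=17 at depth 1
Step 5: enter scope (depth=2)
Step 6: declare a=(read a)=24 at depth 2
Step 7: declare f=(read c)=17 at depth 2
Visible at query point: a=24 c=17 f=17

Answer: a=24 c=17 f=17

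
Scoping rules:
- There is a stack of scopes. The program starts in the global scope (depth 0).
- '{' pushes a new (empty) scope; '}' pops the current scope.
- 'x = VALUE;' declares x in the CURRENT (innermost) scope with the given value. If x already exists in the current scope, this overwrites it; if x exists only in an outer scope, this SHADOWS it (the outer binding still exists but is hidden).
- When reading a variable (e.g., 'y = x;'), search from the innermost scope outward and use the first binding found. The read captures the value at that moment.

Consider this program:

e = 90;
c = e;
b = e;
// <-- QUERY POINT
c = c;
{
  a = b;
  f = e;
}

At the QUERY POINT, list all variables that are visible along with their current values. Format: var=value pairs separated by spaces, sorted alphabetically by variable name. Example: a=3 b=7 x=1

Step 1: declare e=90 at depth 0
Step 2: declare c=(read e)=90 at depth 0
Step 3: declare b=(read e)=90 at depth 0
Visible at query point: b=90 c=90 e=90

Answer: b=90 c=90 e=90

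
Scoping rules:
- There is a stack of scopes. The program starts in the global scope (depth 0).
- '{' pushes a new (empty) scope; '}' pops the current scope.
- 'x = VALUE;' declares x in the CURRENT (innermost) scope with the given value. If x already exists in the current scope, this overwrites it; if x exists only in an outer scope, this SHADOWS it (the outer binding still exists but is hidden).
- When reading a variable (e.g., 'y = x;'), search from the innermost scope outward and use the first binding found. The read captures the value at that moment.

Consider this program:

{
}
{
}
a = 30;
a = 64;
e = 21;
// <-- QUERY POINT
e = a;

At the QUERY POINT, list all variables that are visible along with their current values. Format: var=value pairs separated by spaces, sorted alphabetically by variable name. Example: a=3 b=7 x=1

Answer: a=64 e=21

Derivation:
Step 1: enter scope (depth=1)
Step 2: exit scope (depth=0)
Step 3: enter scope (depth=1)
Step 4: exit scope (depth=0)
Step 5: declare a=30 at depth 0
Step 6: declare a=64 at depth 0
Step 7: declare e=21 at depth 0
Visible at query point: a=64 e=21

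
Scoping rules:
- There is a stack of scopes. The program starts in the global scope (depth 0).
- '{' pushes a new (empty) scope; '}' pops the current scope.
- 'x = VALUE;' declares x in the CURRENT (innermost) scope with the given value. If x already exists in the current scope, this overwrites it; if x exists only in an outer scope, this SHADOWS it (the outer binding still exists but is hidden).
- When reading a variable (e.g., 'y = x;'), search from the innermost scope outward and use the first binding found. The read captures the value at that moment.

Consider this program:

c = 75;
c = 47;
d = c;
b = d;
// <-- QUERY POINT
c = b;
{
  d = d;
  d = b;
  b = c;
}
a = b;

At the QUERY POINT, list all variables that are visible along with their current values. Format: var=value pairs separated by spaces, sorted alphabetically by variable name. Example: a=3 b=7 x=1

Step 1: declare c=75 at depth 0
Step 2: declare c=47 at depth 0
Step 3: declare d=(read c)=47 at depth 0
Step 4: declare b=(read d)=47 at depth 0
Visible at query point: b=47 c=47 d=47

Answer: b=47 c=47 d=47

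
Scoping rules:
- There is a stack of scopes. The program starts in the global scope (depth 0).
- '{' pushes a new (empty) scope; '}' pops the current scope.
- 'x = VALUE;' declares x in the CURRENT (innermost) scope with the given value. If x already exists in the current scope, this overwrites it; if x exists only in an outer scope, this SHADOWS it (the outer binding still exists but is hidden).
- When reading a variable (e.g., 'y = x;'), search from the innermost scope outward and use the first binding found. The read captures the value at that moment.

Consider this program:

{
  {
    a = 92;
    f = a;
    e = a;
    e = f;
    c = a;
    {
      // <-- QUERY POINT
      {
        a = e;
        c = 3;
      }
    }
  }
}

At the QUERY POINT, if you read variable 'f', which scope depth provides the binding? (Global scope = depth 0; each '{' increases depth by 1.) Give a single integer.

Answer: 2

Derivation:
Step 1: enter scope (depth=1)
Step 2: enter scope (depth=2)
Step 3: declare a=92 at depth 2
Step 4: declare f=(read a)=92 at depth 2
Step 5: declare e=(read a)=92 at depth 2
Step 6: declare e=(read f)=92 at depth 2
Step 7: declare c=(read a)=92 at depth 2
Step 8: enter scope (depth=3)
Visible at query point: a=92 c=92 e=92 f=92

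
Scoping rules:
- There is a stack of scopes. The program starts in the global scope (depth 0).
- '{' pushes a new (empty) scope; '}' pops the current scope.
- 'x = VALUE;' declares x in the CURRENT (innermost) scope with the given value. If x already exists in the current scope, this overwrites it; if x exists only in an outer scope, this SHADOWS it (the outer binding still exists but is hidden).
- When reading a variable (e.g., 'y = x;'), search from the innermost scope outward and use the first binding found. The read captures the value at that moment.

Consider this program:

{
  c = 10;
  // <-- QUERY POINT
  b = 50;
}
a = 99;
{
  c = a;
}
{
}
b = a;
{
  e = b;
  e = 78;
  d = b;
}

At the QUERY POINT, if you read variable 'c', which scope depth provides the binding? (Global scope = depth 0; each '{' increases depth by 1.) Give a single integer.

Answer: 1

Derivation:
Step 1: enter scope (depth=1)
Step 2: declare c=10 at depth 1
Visible at query point: c=10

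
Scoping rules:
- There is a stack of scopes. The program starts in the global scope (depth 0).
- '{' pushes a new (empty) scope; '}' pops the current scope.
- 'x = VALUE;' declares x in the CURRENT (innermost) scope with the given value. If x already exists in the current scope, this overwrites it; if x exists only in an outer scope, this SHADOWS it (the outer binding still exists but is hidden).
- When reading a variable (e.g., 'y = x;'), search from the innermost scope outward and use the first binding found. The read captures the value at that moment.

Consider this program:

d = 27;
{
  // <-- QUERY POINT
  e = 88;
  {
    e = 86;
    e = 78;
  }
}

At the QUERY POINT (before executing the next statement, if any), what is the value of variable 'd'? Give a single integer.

Answer: 27

Derivation:
Step 1: declare d=27 at depth 0
Step 2: enter scope (depth=1)
Visible at query point: d=27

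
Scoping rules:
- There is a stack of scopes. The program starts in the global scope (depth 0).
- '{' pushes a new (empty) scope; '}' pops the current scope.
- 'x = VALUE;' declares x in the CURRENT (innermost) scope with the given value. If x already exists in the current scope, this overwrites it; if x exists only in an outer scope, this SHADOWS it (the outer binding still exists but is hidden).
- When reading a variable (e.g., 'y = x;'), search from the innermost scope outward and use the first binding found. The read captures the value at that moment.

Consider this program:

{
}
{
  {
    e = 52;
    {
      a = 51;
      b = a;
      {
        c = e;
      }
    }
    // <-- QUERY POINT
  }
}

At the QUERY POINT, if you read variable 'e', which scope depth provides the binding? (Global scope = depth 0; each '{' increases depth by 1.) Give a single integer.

Answer: 2

Derivation:
Step 1: enter scope (depth=1)
Step 2: exit scope (depth=0)
Step 3: enter scope (depth=1)
Step 4: enter scope (depth=2)
Step 5: declare e=52 at depth 2
Step 6: enter scope (depth=3)
Step 7: declare a=51 at depth 3
Step 8: declare b=(read a)=51 at depth 3
Step 9: enter scope (depth=4)
Step 10: declare c=(read e)=52 at depth 4
Step 11: exit scope (depth=3)
Step 12: exit scope (depth=2)
Visible at query point: e=52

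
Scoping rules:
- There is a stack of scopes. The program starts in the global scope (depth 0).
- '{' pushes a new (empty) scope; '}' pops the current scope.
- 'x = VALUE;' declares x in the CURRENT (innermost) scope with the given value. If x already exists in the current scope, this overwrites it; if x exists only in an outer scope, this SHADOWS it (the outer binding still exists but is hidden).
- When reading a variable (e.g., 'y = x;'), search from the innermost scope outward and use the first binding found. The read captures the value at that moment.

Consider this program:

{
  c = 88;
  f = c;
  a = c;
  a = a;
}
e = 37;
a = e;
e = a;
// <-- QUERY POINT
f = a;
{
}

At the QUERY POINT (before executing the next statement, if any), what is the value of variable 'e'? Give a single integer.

Step 1: enter scope (depth=1)
Step 2: declare c=88 at depth 1
Step 3: declare f=(read c)=88 at depth 1
Step 4: declare a=(read c)=88 at depth 1
Step 5: declare a=(read a)=88 at depth 1
Step 6: exit scope (depth=0)
Step 7: declare e=37 at depth 0
Step 8: declare a=(read e)=37 at depth 0
Step 9: declare e=(read a)=37 at depth 0
Visible at query point: a=37 e=37

Answer: 37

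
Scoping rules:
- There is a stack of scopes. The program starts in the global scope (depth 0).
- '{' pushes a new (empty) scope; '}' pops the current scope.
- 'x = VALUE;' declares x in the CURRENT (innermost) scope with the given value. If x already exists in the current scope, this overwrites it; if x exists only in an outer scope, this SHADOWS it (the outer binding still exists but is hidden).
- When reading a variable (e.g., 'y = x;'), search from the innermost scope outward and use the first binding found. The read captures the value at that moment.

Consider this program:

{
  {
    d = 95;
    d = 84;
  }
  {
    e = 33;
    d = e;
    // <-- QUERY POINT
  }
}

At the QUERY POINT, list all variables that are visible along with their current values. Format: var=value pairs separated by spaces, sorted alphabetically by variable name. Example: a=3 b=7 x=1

Answer: d=33 e=33

Derivation:
Step 1: enter scope (depth=1)
Step 2: enter scope (depth=2)
Step 3: declare d=95 at depth 2
Step 4: declare d=84 at depth 2
Step 5: exit scope (depth=1)
Step 6: enter scope (depth=2)
Step 7: declare e=33 at depth 2
Step 8: declare d=(read e)=33 at depth 2
Visible at query point: d=33 e=33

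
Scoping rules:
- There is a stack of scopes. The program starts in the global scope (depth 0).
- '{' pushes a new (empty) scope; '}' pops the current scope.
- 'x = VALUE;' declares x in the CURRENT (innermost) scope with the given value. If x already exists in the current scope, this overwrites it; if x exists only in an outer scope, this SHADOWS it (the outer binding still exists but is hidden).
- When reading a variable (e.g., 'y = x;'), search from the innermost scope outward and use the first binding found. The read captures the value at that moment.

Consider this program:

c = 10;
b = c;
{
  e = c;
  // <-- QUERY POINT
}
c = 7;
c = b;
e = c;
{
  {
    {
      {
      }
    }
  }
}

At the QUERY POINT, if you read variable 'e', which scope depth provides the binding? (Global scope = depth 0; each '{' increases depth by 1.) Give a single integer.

Answer: 1

Derivation:
Step 1: declare c=10 at depth 0
Step 2: declare b=(read c)=10 at depth 0
Step 3: enter scope (depth=1)
Step 4: declare e=(read c)=10 at depth 1
Visible at query point: b=10 c=10 e=10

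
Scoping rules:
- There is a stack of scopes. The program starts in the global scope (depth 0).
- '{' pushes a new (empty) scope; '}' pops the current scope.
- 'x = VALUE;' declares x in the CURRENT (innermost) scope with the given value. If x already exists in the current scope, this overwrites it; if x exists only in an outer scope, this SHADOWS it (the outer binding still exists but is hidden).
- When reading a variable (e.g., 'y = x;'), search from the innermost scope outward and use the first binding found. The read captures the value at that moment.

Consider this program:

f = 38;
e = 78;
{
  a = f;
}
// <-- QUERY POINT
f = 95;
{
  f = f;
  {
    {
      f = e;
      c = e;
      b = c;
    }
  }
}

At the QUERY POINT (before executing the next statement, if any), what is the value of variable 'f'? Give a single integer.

Answer: 38

Derivation:
Step 1: declare f=38 at depth 0
Step 2: declare e=78 at depth 0
Step 3: enter scope (depth=1)
Step 4: declare a=(read f)=38 at depth 1
Step 5: exit scope (depth=0)
Visible at query point: e=78 f=38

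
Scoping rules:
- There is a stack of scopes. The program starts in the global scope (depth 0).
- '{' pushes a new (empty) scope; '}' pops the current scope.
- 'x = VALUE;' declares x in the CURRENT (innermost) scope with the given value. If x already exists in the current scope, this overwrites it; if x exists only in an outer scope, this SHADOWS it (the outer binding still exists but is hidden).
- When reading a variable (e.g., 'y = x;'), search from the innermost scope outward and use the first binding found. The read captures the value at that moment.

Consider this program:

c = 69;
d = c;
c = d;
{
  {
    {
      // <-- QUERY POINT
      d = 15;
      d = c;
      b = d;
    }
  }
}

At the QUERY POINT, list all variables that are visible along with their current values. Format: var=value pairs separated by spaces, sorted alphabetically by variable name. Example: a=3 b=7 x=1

Answer: c=69 d=69

Derivation:
Step 1: declare c=69 at depth 0
Step 2: declare d=(read c)=69 at depth 0
Step 3: declare c=(read d)=69 at depth 0
Step 4: enter scope (depth=1)
Step 5: enter scope (depth=2)
Step 6: enter scope (depth=3)
Visible at query point: c=69 d=69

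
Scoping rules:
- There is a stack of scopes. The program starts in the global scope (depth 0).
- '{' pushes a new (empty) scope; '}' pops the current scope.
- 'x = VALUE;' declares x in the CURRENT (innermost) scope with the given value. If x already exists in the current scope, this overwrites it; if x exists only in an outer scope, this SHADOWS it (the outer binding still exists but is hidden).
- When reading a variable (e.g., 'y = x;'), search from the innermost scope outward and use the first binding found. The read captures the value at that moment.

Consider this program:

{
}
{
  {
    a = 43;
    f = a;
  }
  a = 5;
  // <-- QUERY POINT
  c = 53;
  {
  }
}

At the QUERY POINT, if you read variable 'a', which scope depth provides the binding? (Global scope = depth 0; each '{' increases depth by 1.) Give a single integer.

Answer: 1

Derivation:
Step 1: enter scope (depth=1)
Step 2: exit scope (depth=0)
Step 3: enter scope (depth=1)
Step 4: enter scope (depth=2)
Step 5: declare a=43 at depth 2
Step 6: declare f=(read a)=43 at depth 2
Step 7: exit scope (depth=1)
Step 8: declare a=5 at depth 1
Visible at query point: a=5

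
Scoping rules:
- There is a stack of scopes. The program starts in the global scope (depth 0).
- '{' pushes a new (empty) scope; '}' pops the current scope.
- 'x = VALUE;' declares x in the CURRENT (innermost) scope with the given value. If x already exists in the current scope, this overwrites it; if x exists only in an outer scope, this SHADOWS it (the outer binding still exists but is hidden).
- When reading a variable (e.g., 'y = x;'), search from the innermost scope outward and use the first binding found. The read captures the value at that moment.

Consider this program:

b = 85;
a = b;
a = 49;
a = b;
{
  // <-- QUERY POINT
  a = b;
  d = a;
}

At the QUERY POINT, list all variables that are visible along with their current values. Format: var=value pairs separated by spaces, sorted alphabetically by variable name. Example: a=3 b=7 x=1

Answer: a=85 b=85

Derivation:
Step 1: declare b=85 at depth 0
Step 2: declare a=(read b)=85 at depth 0
Step 3: declare a=49 at depth 0
Step 4: declare a=(read b)=85 at depth 0
Step 5: enter scope (depth=1)
Visible at query point: a=85 b=85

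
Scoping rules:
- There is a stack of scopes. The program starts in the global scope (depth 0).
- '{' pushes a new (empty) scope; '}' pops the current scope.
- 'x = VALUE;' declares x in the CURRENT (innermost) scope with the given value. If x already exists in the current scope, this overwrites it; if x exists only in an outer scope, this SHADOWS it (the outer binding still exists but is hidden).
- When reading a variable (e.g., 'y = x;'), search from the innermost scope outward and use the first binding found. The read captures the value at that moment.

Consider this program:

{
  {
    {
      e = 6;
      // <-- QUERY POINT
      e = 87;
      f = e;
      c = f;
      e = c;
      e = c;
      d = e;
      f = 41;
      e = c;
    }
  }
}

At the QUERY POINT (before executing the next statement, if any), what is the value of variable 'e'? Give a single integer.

Answer: 6

Derivation:
Step 1: enter scope (depth=1)
Step 2: enter scope (depth=2)
Step 3: enter scope (depth=3)
Step 4: declare e=6 at depth 3
Visible at query point: e=6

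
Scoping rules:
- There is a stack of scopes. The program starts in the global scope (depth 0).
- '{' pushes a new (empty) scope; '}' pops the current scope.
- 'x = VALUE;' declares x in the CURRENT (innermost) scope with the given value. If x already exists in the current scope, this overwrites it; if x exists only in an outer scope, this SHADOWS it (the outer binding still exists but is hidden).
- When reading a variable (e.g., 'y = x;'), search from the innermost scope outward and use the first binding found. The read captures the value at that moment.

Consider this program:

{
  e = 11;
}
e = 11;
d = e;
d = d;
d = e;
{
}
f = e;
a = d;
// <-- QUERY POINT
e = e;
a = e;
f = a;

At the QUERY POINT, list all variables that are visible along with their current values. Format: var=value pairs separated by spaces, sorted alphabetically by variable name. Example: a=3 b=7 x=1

Answer: a=11 d=11 e=11 f=11

Derivation:
Step 1: enter scope (depth=1)
Step 2: declare e=11 at depth 1
Step 3: exit scope (depth=0)
Step 4: declare e=11 at depth 0
Step 5: declare d=(read e)=11 at depth 0
Step 6: declare d=(read d)=11 at depth 0
Step 7: declare d=(read e)=11 at depth 0
Step 8: enter scope (depth=1)
Step 9: exit scope (depth=0)
Step 10: declare f=(read e)=11 at depth 0
Step 11: declare a=(read d)=11 at depth 0
Visible at query point: a=11 d=11 e=11 f=11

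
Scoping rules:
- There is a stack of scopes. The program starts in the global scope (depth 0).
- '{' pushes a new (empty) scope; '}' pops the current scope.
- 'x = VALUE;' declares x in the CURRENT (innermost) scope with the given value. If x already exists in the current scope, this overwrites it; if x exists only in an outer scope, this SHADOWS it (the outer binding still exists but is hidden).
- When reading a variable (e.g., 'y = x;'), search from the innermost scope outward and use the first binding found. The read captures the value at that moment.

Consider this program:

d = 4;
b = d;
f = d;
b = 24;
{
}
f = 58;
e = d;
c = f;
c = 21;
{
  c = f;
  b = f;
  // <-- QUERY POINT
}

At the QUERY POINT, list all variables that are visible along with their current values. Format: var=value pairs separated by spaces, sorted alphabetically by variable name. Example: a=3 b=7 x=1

Step 1: declare d=4 at depth 0
Step 2: declare b=(read d)=4 at depth 0
Step 3: declare f=(read d)=4 at depth 0
Step 4: declare b=24 at depth 0
Step 5: enter scope (depth=1)
Step 6: exit scope (depth=0)
Step 7: declare f=58 at depth 0
Step 8: declare e=(read d)=4 at depth 0
Step 9: declare c=(read f)=58 at depth 0
Step 10: declare c=21 at depth 0
Step 11: enter scope (depth=1)
Step 12: declare c=(read f)=58 at depth 1
Step 13: declare b=(read f)=58 at depth 1
Visible at query point: b=58 c=58 d=4 e=4 f=58

Answer: b=58 c=58 d=4 e=4 f=58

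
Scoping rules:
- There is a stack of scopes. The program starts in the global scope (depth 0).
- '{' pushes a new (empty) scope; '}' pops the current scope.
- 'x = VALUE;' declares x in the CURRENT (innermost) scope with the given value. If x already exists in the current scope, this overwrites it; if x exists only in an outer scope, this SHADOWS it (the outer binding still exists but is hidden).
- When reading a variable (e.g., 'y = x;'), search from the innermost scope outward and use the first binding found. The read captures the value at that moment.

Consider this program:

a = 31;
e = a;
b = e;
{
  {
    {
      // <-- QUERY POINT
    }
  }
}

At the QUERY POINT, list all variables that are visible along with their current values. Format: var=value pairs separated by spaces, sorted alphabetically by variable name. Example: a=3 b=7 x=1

Step 1: declare a=31 at depth 0
Step 2: declare e=(read a)=31 at depth 0
Step 3: declare b=(read e)=31 at depth 0
Step 4: enter scope (depth=1)
Step 5: enter scope (depth=2)
Step 6: enter scope (depth=3)
Visible at query point: a=31 b=31 e=31

Answer: a=31 b=31 e=31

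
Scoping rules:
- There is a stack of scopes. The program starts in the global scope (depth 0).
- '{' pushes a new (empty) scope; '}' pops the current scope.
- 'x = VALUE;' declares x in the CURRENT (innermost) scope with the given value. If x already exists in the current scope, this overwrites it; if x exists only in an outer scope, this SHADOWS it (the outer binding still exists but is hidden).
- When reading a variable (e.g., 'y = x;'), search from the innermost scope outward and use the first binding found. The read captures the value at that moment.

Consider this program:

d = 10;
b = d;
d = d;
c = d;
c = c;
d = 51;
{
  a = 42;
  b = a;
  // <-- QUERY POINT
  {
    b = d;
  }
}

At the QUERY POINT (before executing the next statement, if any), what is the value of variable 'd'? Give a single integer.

Answer: 51

Derivation:
Step 1: declare d=10 at depth 0
Step 2: declare b=(read d)=10 at depth 0
Step 3: declare d=(read d)=10 at depth 0
Step 4: declare c=(read d)=10 at depth 0
Step 5: declare c=(read c)=10 at depth 0
Step 6: declare d=51 at depth 0
Step 7: enter scope (depth=1)
Step 8: declare a=42 at depth 1
Step 9: declare b=(read a)=42 at depth 1
Visible at query point: a=42 b=42 c=10 d=51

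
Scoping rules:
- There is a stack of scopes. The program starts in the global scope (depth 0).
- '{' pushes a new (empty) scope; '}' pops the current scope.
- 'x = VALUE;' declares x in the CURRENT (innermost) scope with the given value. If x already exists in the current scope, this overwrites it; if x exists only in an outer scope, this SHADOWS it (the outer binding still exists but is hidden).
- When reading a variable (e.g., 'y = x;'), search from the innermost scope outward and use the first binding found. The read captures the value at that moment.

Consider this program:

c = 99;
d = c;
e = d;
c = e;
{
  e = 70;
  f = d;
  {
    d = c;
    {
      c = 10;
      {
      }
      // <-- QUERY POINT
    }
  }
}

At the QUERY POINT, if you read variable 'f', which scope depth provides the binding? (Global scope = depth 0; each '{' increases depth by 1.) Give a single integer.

Step 1: declare c=99 at depth 0
Step 2: declare d=(read c)=99 at depth 0
Step 3: declare e=(read d)=99 at depth 0
Step 4: declare c=(read e)=99 at depth 0
Step 5: enter scope (depth=1)
Step 6: declare e=70 at depth 1
Step 7: declare f=(read d)=99 at depth 1
Step 8: enter scope (depth=2)
Step 9: declare d=(read c)=99 at depth 2
Step 10: enter scope (depth=3)
Step 11: declare c=10 at depth 3
Step 12: enter scope (depth=4)
Step 13: exit scope (depth=3)
Visible at query point: c=10 d=99 e=70 f=99

Answer: 1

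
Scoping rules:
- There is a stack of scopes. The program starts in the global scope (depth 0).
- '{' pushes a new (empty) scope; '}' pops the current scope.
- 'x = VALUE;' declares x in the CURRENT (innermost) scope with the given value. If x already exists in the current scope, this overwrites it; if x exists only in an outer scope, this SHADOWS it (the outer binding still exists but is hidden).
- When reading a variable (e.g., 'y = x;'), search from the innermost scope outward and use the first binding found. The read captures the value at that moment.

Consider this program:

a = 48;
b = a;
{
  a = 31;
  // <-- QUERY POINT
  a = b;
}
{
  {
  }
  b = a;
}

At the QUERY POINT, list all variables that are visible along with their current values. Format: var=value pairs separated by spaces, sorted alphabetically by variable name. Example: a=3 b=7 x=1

Step 1: declare a=48 at depth 0
Step 2: declare b=(read a)=48 at depth 0
Step 3: enter scope (depth=1)
Step 4: declare a=31 at depth 1
Visible at query point: a=31 b=48

Answer: a=31 b=48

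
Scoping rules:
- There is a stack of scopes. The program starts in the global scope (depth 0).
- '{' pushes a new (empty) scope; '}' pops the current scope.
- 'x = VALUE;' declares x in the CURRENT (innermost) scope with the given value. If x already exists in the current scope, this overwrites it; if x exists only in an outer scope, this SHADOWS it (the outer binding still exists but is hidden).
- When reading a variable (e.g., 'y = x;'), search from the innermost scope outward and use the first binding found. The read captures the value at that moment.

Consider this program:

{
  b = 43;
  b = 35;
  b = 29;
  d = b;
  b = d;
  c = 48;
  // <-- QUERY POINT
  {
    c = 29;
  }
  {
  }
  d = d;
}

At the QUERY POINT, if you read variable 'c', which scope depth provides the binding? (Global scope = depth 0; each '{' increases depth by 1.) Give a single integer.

Answer: 1

Derivation:
Step 1: enter scope (depth=1)
Step 2: declare b=43 at depth 1
Step 3: declare b=35 at depth 1
Step 4: declare b=29 at depth 1
Step 5: declare d=(read b)=29 at depth 1
Step 6: declare b=(read d)=29 at depth 1
Step 7: declare c=48 at depth 1
Visible at query point: b=29 c=48 d=29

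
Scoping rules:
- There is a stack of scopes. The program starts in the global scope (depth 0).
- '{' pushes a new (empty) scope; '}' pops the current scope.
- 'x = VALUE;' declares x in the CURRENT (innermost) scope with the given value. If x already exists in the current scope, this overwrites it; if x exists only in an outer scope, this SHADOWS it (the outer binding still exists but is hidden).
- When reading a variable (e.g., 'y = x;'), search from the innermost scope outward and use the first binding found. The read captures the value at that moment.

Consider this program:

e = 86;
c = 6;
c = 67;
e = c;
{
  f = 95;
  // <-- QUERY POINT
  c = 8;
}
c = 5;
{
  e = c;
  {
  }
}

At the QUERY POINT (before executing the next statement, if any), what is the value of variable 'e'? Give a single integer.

Step 1: declare e=86 at depth 0
Step 2: declare c=6 at depth 0
Step 3: declare c=67 at depth 0
Step 4: declare e=(read c)=67 at depth 0
Step 5: enter scope (depth=1)
Step 6: declare f=95 at depth 1
Visible at query point: c=67 e=67 f=95

Answer: 67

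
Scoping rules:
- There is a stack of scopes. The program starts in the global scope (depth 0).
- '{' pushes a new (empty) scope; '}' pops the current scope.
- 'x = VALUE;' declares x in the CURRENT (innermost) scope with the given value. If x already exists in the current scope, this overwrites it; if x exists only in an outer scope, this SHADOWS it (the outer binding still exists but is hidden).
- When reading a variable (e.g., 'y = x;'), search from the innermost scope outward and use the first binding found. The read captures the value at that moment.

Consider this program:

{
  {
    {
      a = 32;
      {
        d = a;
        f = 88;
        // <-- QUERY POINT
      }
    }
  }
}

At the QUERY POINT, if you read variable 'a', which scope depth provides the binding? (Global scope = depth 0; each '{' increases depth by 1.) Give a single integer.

Answer: 3

Derivation:
Step 1: enter scope (depth=1)
Step 2: enter scope (depth=2)
Step 3: enter scope (depth=3)
Step 4: declare a=32 at depth 3
Step 5: enter scope (depth=4)
Step 6: declare d=(read a)=32 at depth 4
Step 7: declare f=88 at depth 4
Visible at query point: a=32 d=32 f=88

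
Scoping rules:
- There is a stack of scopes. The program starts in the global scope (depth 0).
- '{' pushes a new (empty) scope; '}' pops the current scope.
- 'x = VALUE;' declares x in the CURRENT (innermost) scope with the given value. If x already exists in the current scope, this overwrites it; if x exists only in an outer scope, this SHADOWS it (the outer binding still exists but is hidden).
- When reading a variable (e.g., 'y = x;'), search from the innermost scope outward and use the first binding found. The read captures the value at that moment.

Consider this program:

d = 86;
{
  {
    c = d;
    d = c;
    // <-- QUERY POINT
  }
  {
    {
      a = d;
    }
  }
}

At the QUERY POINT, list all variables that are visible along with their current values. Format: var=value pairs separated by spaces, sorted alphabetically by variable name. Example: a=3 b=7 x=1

Answer: c=86 d=86

Derivation:
Step 1: declare d=86 at depth 0
Step 2: enter scope (depth=1)
Step 3: enter scope (depth=2)
Step 4: declare c=(read d)=86 at depth 2
Step 5: declare d=(read c)=86 at depth 2
Visible at query point: c=86 d=86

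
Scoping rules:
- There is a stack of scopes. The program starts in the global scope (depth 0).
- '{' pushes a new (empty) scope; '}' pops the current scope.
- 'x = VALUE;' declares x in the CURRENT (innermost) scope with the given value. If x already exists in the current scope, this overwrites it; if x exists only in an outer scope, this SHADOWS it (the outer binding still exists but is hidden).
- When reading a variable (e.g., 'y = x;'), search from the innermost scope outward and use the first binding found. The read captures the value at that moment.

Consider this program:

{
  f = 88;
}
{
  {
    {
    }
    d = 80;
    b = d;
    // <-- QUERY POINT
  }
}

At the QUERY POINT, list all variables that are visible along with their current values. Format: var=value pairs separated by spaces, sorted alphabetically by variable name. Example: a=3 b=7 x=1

Step 1: enter scope (depth=1)
Step 2: declare f=88 at depth 1
Step 3: exit scope (depth=0)
Step 4: enter scope (depth=1)
Step 5: enter scope (depth=2)
Step 6: enter scope (depth=3)
Step 7: exit scope (depth=2)
Step 8: declare d=80 at depth 2
Step 9: declare b=(read d)=80 at depth 2
Visible at query point: b=80 d=80

Answer: b=80 d=80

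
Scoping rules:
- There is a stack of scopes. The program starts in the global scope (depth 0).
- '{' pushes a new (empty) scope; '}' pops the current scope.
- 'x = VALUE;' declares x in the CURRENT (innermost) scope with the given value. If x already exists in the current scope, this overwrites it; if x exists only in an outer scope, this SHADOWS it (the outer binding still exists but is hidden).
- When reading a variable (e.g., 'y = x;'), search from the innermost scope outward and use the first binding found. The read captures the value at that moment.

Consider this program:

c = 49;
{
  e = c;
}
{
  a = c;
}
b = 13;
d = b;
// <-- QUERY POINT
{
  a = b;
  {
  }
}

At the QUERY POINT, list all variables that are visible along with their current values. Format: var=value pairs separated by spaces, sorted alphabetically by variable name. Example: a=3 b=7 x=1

Answer: b=13 c=49 d=13

Derivation:
Step 1: declare c=49 at depth 0
Step 2: enter scope (depth=1)
Step 3: declare e=(read c)=49 at depth 1
Step 4: exit scope (depth=0)
Step 5: enter scope (depth=1)
Step 6: declare a=(read c)=49 at depth 1
Step 7: exit scope (depth=0)
Step 8: declare b=13 at depth 0
Step 9: declare d=(read b)=13 at depth 0
Visible at query point: b=13 c=49 d=13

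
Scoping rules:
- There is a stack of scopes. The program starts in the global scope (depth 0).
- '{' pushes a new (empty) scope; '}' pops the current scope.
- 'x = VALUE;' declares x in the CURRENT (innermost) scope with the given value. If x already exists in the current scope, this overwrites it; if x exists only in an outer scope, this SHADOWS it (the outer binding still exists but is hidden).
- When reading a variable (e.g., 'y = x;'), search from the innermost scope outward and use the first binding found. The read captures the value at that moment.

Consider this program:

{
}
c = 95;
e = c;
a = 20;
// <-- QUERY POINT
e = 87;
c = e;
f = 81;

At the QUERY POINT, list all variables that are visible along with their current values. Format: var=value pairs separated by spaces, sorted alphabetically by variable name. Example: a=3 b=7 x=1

Step 1: enter scope (depth=1)
Step 2: exit scope (depth=0)
Step 3: declare c=95 at depth 0
Step 4: declare e=(read c)=95 at depth 0
Step 5: declare a=20 at depth 0
Visible at query point: a=20 c=95 e=95

Answer: a=20 c=95 e=95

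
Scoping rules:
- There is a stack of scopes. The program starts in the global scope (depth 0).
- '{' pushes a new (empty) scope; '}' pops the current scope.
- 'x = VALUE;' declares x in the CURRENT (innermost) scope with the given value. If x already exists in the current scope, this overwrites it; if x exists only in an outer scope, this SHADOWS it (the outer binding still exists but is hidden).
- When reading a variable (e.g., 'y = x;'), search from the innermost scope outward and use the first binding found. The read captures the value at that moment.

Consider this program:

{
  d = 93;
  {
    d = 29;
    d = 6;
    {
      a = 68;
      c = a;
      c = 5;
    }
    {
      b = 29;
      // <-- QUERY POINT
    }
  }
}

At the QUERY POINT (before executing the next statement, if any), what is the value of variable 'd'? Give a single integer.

Step 1: enter scope (depth=1)
Step 2: declare d=93 at depth 1
Step 3: enter scope (depth=2)
Step 4: declare d=29 at depth 2
Step 5: declare d=6 at depth 2
Step 6: enter scope (depth=3)
Step 7: declare a=68 at depth 3
Step 8: declare c=(read a)=68 at depth 3
Step 9: declare c=5 at depth 3
Step 10: exit scope (depth=2)
Step 11: enter scope (depth=3)
Step 12: declare b=29 at depth 3
Visible at query point: b=29 d=6

Answer: 6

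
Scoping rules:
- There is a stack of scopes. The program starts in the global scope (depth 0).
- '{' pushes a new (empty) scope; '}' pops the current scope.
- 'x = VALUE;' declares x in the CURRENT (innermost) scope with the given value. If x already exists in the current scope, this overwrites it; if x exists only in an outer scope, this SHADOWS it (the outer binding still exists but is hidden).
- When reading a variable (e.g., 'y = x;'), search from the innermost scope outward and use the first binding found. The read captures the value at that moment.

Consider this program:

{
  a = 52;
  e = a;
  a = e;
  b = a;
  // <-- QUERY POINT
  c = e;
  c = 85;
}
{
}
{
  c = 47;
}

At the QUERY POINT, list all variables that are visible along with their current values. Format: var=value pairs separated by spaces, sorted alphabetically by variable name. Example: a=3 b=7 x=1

Answer: a=52 b=52 e=52

Derivation:
Step 1: enter scope (depth=1)
Step 2: declare a=52 at depth 1
Step 3: declare e=(read a)=52 at depth 1
Step 4: declare a=(read e)=52 at depth 1
Step 5: declare b=(read a)=52 at depth 1
Visible at query point: a=52 b=52 e=52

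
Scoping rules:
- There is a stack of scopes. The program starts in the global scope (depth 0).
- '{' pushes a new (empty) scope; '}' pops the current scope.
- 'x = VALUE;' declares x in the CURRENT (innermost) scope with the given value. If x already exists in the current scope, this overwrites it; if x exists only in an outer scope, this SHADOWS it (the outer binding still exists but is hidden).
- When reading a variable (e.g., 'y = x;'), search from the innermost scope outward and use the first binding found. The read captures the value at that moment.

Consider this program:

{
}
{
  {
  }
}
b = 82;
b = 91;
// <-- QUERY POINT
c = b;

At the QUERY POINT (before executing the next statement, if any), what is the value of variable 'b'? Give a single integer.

Step 1: enter scope (depth=1)
Step 2: exit scope (depth=0)
Step 3: enter scope (depth=1)
Step 4: enter scope (depth=2)
Step 5: exit scope (depth=1)
Step 6: exit scope (depth=0)
Step 7: declare b=82 at depth 0
Step 8: declare b=91 at depth 0
Visible at query point: b=91

Answer: 91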